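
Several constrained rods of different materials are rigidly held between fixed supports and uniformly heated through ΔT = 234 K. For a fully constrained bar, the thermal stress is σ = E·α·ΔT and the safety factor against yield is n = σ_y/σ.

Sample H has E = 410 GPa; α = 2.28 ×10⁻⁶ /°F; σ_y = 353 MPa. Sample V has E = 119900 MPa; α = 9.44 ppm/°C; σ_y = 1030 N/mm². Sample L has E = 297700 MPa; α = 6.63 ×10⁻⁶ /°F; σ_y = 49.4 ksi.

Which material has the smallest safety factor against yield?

Per material, after unit conversion:
  sample H: E = 410.0, α = 4.10, σ_y = 353.0 → σ = 394 MPa, n = 0.897
  sample V: E = 119.9, α = 9.44, σ_y = 1030 → σ = 265 MPa, n = 3.89
  sample L: E = 297.7, α = 11.9, σ_y = 340.6 → σ = 831 MPa, n = 0.410
Smallest n: sample L with n = 0.410.

sample L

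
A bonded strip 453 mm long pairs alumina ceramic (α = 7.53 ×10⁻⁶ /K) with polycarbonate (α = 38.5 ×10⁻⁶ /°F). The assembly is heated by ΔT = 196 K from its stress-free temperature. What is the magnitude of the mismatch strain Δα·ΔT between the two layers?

polycarbonate: α = 38.5×10⁻⁶/°F × 9/5 = 69.3×10⁻⁶/K.
Δα = |7.53 − 69.3|×10⁻⁶/K = 61.8×10⁻⁶/K.
Mismatch strain = Δα·ΔT = 61.8×10⁻⁶ × 196.0 = 0.0121.

0.0121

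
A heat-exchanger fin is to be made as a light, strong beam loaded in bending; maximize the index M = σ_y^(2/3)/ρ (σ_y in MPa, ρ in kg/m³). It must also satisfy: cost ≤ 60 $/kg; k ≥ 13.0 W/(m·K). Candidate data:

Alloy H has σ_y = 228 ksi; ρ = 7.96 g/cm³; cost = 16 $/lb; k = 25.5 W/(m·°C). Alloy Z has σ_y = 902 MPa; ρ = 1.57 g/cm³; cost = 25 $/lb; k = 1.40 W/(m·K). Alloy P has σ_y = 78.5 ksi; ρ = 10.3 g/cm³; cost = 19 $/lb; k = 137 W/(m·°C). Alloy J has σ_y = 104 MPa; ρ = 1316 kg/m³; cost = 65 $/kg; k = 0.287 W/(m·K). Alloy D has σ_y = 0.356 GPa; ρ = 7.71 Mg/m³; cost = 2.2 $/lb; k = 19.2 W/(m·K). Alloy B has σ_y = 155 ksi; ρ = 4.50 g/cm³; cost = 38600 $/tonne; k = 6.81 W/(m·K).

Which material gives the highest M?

alloy H

Screen on constraints: cost ≤ 60 $/kg; k ≥ 13.0 W/(m·K). Survivors: alloy H, alloy P, alloy D.
Normalizing units and computing the index:
  alloy H: σ_y = 1572 MPa, ρ = 7960 kg/m³
  alloy P: σ_y = 541.2 MPa, ρ = 10300 kg/m³
  alloy D: σ_y = 356.0 MPa, ρ = 7710 kg/m³
  alloy H: M = 17.0×10⁻³
  alloy D: M = 6.51×10⁻³
  alloy P: M = 6.45×10⁻³
Alloy H ranks first.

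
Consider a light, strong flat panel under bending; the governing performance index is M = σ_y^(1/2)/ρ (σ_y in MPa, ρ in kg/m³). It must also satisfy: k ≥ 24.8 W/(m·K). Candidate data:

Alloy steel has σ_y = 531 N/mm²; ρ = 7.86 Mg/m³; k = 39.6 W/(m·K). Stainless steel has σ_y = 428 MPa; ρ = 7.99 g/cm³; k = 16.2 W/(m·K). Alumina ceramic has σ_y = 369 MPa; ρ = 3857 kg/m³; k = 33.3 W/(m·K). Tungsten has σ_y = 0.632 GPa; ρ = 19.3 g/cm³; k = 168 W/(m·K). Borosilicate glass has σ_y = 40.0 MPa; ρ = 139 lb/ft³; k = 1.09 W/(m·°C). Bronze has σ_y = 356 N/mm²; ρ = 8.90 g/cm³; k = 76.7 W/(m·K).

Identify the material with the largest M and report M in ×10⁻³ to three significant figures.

alumina ceramic, M = 4.98×10⁻³

Screen on constraints: k ≥ 24.8 W/(m·K). Survivors: alloy steel, alumina ceramic, tungsten, bronze.
After converting to SI:
  alloy steel: σ_y = 531.0 MPa, ρ = 7860 kg/m³
  alumina ceramic: σ_y = 369.0 MPa, ρ = 3857 kg/m³
  tungsten: σ_y = 632.0 MPa, ρ = 19300 kg/m³
  bronze: σ_y = 356.0 MPa, ρ = 8900 kg/m³
  alumina ceramic: M = 4.98×10⁻³
  alloy steel: M = 2.93×10⁻³
  bronze: M = 2.12×10⁻³
  tungsten: M = 1.30×10⁻³
Alumina ceramic ranks first.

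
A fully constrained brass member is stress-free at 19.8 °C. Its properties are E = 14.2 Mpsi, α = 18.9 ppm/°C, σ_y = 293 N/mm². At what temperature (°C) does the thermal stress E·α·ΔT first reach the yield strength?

178 °C

E = 14.2 Mpsi = 97.91 GPa.
σ_y = 293 N/mm² = 293.0 MPa.
E·α·ΔT = 293.0 MPa ⇒ ΔT = 293.0 / (97.91×10³ × 18.9×10⁻⁶) = 158.3 K.
T = 19.8 + 158.3 = 178.1 °C.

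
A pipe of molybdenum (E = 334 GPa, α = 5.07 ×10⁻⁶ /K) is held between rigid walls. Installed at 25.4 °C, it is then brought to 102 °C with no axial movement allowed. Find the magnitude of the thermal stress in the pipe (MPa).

130 MPa

ΔT = 76.60 K. Constrained thermal stress σ = E·α·ΔT = 334.0×10³ MPa × 5.07×10⁻⁶ × 76.60 = 130 MPa (compressive).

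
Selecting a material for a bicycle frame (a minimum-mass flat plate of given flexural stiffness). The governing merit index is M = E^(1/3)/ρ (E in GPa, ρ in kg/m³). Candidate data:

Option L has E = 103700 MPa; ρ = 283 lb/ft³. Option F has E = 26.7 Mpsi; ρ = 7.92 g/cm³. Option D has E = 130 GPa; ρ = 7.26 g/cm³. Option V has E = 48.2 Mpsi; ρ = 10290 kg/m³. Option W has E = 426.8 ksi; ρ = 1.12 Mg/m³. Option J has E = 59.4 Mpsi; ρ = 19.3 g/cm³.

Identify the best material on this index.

option W

In SI units:
  option L: E = 103.7 GPa, ρ = 4533 kg/m³
  option F: E = 184.1 GPa, ρ = 7920 kg/m³
  option D: E = 130.0 GPa, ρ = 7260 kg/m³
  option V: E = 332.3 GPa, ρ = 10290 kg/m³
  option W: E = 2.943 GPa, ρ = 1120 kg/m³
  option J: E = 409.5 GPa, ρ = 19300 kg/m³
  option W: M = 1.28×10⁻³
  option L: M = 1.04×10⁻³
  option F: M = 0.718×10⁻³
  option D: M = 0.698×10⁻³
  option V: M = 0.673×10⁻³
  option J: M = 0.385×10⁻³
Option W ranks first.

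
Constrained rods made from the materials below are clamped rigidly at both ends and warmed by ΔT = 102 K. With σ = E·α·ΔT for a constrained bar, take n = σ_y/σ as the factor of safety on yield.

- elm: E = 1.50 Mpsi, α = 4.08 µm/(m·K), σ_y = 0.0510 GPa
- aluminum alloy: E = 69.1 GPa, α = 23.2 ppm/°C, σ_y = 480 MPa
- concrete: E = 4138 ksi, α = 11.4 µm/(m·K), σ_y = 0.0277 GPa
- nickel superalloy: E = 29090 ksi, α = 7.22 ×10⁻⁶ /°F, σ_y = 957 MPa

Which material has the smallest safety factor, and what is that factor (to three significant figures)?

concrete, n = 0.835

With everything in SI (GPa, ×10⁻⁶/K, MPa):
  elm: E = 10.34, α = 4.08, σ_y = 51.00 → σ = 4.30 MPa, n = 11.8
  aluminum alloy: E = 69.10, α = 23.2, σ_y = 480.0 → σ = 164 MPa, n = 2.94
  concrete: E = 28.53, α = 11.4, σ_y = 27.70 → σ = 33.2 MPa, n = 0.835
  nickel superalloy: E = 200.6, α = 13.0, σ_y = 957.0 → σ = 266 MPa, n = 3.60
Concrete has the lowest safety factor, n = 0.835.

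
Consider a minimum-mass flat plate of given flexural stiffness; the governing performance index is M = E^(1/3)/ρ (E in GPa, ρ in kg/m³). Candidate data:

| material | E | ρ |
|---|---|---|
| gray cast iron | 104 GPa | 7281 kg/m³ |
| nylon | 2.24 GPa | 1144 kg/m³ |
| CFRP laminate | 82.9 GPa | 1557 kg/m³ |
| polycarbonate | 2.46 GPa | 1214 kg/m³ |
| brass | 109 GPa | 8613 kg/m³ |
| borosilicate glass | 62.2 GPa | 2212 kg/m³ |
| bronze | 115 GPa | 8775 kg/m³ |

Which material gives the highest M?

Computing M directly (units already consistent):
  CFRP laminate: M = 2.80×10⁻³
  borosilicate glass: M = 1.79×10⁻³
  nylon: M = 1.14×10⁻³
  polycarbonate: M = 1.11×10⁻³
  gray cast iron: M = 0.646×10⁻³
  brass: M = 0.555×10⁻³
  bronze: M = 0.554×10⁻³
Highest index: CFRP laminate.

CFRP laminate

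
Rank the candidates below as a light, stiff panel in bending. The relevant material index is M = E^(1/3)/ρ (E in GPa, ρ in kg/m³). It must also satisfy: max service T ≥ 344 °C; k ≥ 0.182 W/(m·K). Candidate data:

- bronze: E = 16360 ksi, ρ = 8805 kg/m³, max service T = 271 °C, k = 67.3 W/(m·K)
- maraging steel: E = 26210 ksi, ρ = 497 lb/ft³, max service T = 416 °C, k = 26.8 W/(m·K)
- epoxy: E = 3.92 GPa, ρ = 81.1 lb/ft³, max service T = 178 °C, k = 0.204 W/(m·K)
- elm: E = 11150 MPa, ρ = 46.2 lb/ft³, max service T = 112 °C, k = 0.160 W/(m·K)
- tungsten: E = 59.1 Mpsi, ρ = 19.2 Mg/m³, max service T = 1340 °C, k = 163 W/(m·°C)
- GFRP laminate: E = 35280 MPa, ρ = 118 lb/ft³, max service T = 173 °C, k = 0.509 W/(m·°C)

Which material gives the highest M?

maraging steel

Screen on constraints: max service T ≥ 344 °C; k ≥ 0.182 W/(m·K). Survivors: maraging steel, tungsten.
In SI units:
  maraging steel: E = 180.7 GPa, ρ = 7961 kg/m³
  tungsten: E = 407.5 GPa, ρ = 19200 kg/m³
  maraging steel: M = 0.710×10⁻³
  tungsten: M = 0.386×10⁻³
Maraging steel has the largest M.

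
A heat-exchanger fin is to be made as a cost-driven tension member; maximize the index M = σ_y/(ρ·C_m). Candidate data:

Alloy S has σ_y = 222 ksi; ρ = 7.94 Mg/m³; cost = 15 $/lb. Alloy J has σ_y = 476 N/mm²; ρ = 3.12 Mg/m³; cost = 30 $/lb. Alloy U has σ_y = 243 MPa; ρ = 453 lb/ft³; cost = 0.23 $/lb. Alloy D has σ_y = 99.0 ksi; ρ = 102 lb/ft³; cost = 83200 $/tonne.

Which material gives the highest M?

After converting to SI:
  alloy S: σ_y = 1531 MPa, ρ = 7940 kg/m³, cost = 33.07 $/kg
  alloy J: σ_y = 476.0 MPa, ρ = 3120 kg/m³, cost = 66.14 $/kg
  alloy U: σ_y = 243.0 MPa, ρ = 7256 kg/m³, cost = 0.5071 $/kg
  alloy D: σ_y = 682.6 MPa, ρ = 1634 kg/m³, cost = 83.20 $/kg
  alloy U: M = 66.0 kN·m per $
  alloy S: M = 5.83 kN·m per $
  alloy D: M = 5.02 kN·m per $
  alloy J: M = 2.31 kN·m per $
Alloy U has the largest M.

alloy U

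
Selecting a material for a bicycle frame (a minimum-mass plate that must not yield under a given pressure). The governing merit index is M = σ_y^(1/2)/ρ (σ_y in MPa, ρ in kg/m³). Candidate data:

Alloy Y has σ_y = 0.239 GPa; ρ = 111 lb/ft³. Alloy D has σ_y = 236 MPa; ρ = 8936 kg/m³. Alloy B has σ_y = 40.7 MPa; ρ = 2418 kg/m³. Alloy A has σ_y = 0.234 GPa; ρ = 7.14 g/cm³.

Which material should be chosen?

After converting to SI:
  alloy Y: σ_y = 239.0 MPa, ρ = 1778 kg/m³
  alloy D: σ_y = 236.0 MPa, ρ = 8936 kg/m³
  alloy B: σ_y = 40.70 MPa, ρ = 2418 kg/m³
  alloy A: σ_y = 234.0 MPa, ρ = 7140 kg/m³
  alloy Y: M = 8.69×10⁻³
  alloy B: M = 2.64×10⁻³
  alloy A: M = 2.14×10⁻³
  alloy D: M = 1.72×10⁻³
Alloy Y ranks first.

alloy Y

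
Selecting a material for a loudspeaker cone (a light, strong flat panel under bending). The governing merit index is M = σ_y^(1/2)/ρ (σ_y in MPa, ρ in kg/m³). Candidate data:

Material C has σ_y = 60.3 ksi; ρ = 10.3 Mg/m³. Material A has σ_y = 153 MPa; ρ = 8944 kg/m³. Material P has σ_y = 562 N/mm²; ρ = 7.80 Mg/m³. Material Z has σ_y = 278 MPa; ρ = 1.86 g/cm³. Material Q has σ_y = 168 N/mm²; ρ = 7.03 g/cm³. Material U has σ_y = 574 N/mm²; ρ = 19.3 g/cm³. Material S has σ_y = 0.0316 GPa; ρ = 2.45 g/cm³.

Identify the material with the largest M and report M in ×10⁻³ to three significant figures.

material Z, M = 8.96×10⁻³

In SI units:
  material C: σ_y = 415.8 MPa, ρ = 10300 kg/m³
  material A: σ_y = 153.0 MPa, ρ = 8944 kg/m³
  material P: σ_y = 562.0 MPa, ρ = 7800 kg/m³
  material Z: σ_y = 278.0 MPa, ρ = 1860 kg/m³
  material Q: σ_y = 168.0 MPa, ρ = 7030 kg/m³
  material U: σ_y = 574.0 MPa, ρ = 19300 kg/m³
  material S: σ_y = 31.60 MPa, ρ = 2450 kg/m³
  material Z: M = 8.96×10⁻³
  material P: M = 3.04×10⁻³
  material S: M = 2.29×10⁻³
  material C: M = 1.98×10⁻³
  material Q: M = 1.84×10⁻³
  material A: M = 1.38×10⁻³
  material U: M = 1.24×10⁻³
Material Z has the largest M.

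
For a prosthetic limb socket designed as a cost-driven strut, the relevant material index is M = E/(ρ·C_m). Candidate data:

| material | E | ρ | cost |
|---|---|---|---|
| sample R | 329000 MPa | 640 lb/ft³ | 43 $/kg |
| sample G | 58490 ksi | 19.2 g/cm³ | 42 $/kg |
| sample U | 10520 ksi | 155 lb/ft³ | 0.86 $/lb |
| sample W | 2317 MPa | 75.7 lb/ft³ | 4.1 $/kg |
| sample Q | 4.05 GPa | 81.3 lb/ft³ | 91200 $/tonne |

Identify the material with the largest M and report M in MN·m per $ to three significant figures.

After converting to SI:
  sample R: E = 329.0 GPa, ρ = 10250 kg/m³, cost = 43.00 $/kg
  sample G: E = 403.3 GPa, ρ = 19200 kg/m³, cost = 42.00 $/kg
  sample U: E = 72.53 GPa, ρ = 2483 kg/m³, cost = 1.896 $/kg
  sample W: E = 2.317 GPa, ρ = 1213 kg/m³, cost = 4.100 $/kg
  sample Q: E = 4.050 GPa, ρ = 1302 kg/m³, cost = 91.20 $/kg
  sample U: M = 15.4 MN·m per $
  sample R: M = 0.746 MN·m per $
  sample G: M = 0.500 MN·m per $
  sample W: M = 0.466 MN·m per $
  sample Q: M = 0.0341 MN·m per $
Highest index: sample U.

sample U, M = 15.4 MN·m per $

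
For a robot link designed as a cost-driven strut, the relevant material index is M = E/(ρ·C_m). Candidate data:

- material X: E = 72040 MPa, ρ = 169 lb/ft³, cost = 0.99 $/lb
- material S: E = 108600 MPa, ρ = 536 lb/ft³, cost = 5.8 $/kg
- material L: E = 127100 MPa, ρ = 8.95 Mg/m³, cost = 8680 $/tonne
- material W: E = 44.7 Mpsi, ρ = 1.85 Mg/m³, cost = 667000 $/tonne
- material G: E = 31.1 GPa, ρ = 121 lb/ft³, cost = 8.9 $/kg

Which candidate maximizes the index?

Normalizing units and computing the index:
  material X: E = 72.04 GPa, ρ = 2707 kg/m³, cost = 2.183 $/kg
  material S: E = 108.6 GPa, ρ = 8586 kg/m³, cost = 5.800 $/kg
  material L: E = 127.1 GPa, ρ = 8950 kg/m³, cost = 8.680 $/kg
  material W: E = 308.2 GPa, ρ = 1850 kg/m³, cost = 667.0 $/kg
  material G: E = 31.10 GPa, ρ = 1938 kg/m³, cost = 8.900 $/kg
  material X: M = 12.2 MN·m per $
  material S: M = 2.18 MN·m per $
  material G: M = 1.80 MN·m per $
  material L: M = 1.64 MN·m per $
  material W: M = 0.250 MN·m per $
Material X ranks first.

material X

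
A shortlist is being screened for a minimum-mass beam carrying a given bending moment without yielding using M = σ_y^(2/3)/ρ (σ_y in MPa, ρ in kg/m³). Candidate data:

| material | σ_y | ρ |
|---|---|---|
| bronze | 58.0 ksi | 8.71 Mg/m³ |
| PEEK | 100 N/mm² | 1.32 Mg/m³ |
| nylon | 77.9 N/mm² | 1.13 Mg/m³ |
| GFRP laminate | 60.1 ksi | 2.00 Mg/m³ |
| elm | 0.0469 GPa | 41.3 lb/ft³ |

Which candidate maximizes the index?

Normalizing units and computing the index:
  bronze: σ_y = 399.9 MPa, ρ = 8710 kg/m³
  PEEK: σ_y = 100.0 MPa, ρ = 1320 kg/m³
  nylon: σ_y = 77.90 MPa, ρ = 1130 kg/m³
  GFRP laminate: σ_y = 414.4 MPa, ρ = 2000 kg/m³
  elm: σ_y = 46.90 MPa, ρ = 661.6 kg/m³
  GFRP laminate: M = 27.8×10⁻³
  elm: M = 19.7×10⁻³
  PEEK: M = 16.3×10⁻³
  nylon: M = 16.1×10⁻³
  bronze: M = 6.23×10⁻³
The maximum is for GFRP laminate.

GFRP laminate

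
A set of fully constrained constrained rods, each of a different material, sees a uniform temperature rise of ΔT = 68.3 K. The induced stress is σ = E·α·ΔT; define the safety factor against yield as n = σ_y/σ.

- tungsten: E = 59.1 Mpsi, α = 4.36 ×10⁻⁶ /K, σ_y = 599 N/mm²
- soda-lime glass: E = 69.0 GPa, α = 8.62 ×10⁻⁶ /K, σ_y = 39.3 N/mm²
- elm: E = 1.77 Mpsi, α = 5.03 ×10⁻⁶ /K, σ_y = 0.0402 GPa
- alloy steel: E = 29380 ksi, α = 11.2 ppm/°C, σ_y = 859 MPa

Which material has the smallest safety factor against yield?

soda-lime glass

In consistent units (E in GPa, α in ×10⁻⁶/K, σ_y in MPa):
  tungsten: E = 407.5, α = 4.36, σ_y = 599.0 → σ = 121 MPa, n = 4.94
  soda-lime glass: E = 69.00, α = 8.62, σ_y = 39.30 → σ = 40.6 MPa, n = 0.967
  elm: E = 12.20, α = 5.03, σ_y = 40.20 → σ = 4.19 MPa, n = 9.59
  alloy steel: E = 202.6, α = 11.2, σ_y = 859.0 → σ = 155 MPa, n = 5.54
Soda-lime glass has the lowest safety factor, n = 0.967.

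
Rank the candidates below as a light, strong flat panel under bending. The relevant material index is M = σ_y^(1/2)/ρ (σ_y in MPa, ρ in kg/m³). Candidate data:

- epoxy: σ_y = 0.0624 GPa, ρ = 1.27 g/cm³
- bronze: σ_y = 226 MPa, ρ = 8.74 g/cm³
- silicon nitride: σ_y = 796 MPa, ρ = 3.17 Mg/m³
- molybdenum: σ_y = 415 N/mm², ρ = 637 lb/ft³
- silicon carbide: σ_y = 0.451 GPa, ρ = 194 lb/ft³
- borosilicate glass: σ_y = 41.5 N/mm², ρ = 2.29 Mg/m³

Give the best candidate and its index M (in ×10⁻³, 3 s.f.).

Convert each candidate to consistent units, then evaluate M:
  epoxy: σ_y = 62.40 MPa, ρ = 1270 kg/m³
  bronze: σ_y = 226.0 MPa, ρ = 8740 kg/m³
  silicon nitride: σ_y = 796.0 MPa, ρ = 3170 kg/m³
  molybdenum: σ_y = 415.0 MPa, ρ = 10200 kg/m³
  silicon carbide: σ_y = 451.0 MPa, ρ = 3108 kg/m³
  borosilicate glass: σ_y = 41.50 MPa, ρ = 2290 kg/m³
  silicon nitride: M = 8.90×10⁻³
  silicon carbide: M = 6.83×10⁻³
  epoxy: M = 6.22×10⁻³
  borosilicate glass: M = 2.81×10⁻³
  molybdenum: M = 2.00×10⁻³
  bronze: M = 1.72×10⁻³
Silicon nitride ranks first.

silicon nitride, M = 8.90×10⁻³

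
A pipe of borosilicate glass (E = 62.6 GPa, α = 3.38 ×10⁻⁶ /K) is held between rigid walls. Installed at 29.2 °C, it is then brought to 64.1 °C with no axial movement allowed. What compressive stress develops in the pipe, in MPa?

ΔT = 34.90 K. Constrained thermal stress σ = E·α·ΔT = 62.60×10³ MPa × 3.38×10⁻⁶ × 34.90 = 7.38 MPa (compressive).

7.38 MPa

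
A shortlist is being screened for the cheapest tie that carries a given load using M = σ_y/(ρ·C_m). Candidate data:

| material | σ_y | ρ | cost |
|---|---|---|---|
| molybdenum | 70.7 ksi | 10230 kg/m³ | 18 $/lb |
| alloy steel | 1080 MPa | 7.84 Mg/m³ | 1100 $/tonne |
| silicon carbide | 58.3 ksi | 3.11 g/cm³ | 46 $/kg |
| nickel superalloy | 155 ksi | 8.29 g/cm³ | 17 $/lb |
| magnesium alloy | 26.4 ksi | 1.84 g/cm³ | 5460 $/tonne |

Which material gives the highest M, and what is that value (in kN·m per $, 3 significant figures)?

alloy steel, M = 125 kN·m per $

In SI units:
  molybdenum: σ_y = 487.5 MPa, ρ = 10230 kg/m³, cost = 39.68 $/kg
  alloy steel: σ_y = 1080 MPa, ρ = 7840 kg/m³, cost = 1.100 $/kg
  silicon carbide: σ_y = 402.0 MPa, ρ = 3110 kg/m³, cost = 46.00 $/kg
  nickel superalloy: σ_y = 1069 MPa, ρ = 8290 kg/m³, cost = 37.48 $/kg
  magnesium alloy: σ_y = 182.0 MPa, ρ = 1840 kg/m³, cost = 5.460 $/kg
  alloy steel: M = 125 kN·m per $
  magnesium alloy: M = 18.1 kN·m per $
  nickel superalloy: M = 3.44 kN·m per $
  silicon carbide: M = 2.81 kN·m per $
  molybdenum: M = 1.20 kN·m per $
Alloy steel has the largest M.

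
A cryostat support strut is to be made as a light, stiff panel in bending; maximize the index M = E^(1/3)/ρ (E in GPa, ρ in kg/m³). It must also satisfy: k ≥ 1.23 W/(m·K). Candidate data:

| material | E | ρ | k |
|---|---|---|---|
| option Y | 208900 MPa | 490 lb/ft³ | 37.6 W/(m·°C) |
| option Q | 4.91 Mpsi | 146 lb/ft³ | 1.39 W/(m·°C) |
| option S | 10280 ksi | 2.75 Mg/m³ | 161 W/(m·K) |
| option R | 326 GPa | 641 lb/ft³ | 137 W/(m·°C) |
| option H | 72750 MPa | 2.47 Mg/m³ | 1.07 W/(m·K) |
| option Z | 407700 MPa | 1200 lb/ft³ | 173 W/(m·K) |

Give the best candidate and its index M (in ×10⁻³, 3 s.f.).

Screen on constraints: k ≥ 1.23 W/(m·K). Survivors: option Y, option Q, option S, option R, option Z.
Convert each candidate to consistent units, then evaluate M:
  option Y: E = 208.9 GPa, ρ = 7849 kg/m³
  option Q: E = 33.85 GPa, ρ = 2339 kg/m³
  option S: E = 70.88 GPa, ρ = 2750 kg/m³
  option R: E = 326.0 GPa, ρ = 10270 kg/m³
  option Z: E = 407.7 GPa, ρ = 19220 kg/m³
  option S: M = 1.50×10⁻³
  option Q: M = 1.38×10⁻³
  option Y: M = 0.756×10⁻³
  option R: M = 0.670×10⁻³
  option Z: M = 0.386×10⁻³
Highest index: option S.

option S, M = 1.50×10⁻³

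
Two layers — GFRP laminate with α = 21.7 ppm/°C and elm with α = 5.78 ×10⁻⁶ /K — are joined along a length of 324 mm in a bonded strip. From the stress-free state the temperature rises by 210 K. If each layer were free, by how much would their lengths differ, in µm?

1080 µm

Δα = |21.7 − 5.78|×10⁻⁶/K = 15.9×10⁻⁶/K.
ΔL_mismatch = Δα·L·ΔT = 15.9×10⁻⁶ × 324.0 mm × 210.0 K = 1080 µm.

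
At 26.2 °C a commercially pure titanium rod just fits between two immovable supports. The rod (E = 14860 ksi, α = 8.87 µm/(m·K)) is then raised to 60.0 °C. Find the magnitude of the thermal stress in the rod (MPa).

E = 14860 ksi = 102.5 GPa.
ΔT = 33.80 K. Constrained thermal stress σ = E·α·ΔT = 102.5×10³ MPa × 8.87×10⁻⁶ × 33.80 = 30.7 MPa (compressive).

30.7 MPa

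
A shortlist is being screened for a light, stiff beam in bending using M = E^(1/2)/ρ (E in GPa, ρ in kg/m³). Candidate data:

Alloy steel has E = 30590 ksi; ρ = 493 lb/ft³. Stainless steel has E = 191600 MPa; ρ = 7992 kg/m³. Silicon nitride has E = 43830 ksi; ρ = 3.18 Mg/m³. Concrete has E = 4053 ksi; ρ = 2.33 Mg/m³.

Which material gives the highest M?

silicon nitride

Convert each candidate to consistent units, then evaluate M:
  alloy steel: E = 210.9 GPa, ρ = 7897 kg/m³
  stainless steel: E = 191.6 GPa, ρ = 7992 kg/m³
  silicon nitride: E = 302.2 GPa, ρ = 3180 kg/m³
  concrete: E = 27.94 GPa, ρ = 2330 kg/m³
  silicon nitride: M = 5.47×10⁻³
  concrete: M = 2.27×10⁻³
  alloy steel: M = 1.84×10⁻³
  stainless steel: M = 1.73×10⁻³
Silicon nitride has the largest M.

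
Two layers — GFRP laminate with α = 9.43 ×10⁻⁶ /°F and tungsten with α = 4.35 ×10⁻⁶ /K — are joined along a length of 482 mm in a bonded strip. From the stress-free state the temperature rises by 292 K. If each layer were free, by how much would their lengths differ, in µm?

1780 µm

GFRP laminate: α = 9.43×10⁻⁶/°F × 9/5 = 17.0×10⁻⁶/K.
Δα = |17.0 − 4.35|×10⁻⁶/K = 12.6×10⁻⁶/K.
ΔL_mismatch = Δα·L·ΔT = 12.6×10⁻⁶ × 482.0 mm × 292.0 K = 1780 µm.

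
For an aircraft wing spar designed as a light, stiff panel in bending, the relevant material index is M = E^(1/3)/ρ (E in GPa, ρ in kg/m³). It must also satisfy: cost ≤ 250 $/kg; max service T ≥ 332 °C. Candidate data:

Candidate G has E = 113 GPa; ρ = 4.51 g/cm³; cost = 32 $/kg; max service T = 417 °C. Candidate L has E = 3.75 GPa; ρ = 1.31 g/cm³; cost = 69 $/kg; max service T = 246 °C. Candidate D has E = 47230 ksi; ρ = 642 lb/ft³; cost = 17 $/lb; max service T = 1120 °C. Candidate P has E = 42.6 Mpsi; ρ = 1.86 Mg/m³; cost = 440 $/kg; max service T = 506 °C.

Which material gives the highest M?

Screen on constraints: cost ≤ 250 $/kg; max service T ≥ 332 °C. Survivors: candidate G, candidate D.
Convert each candidate to consistent units, then evaluate M:
  candidate G: E = 113.0 GPa, ρ = 4510 kg/m³
  candidate D: E = 325.6 GPa, ρ = 10280 kg/m³
  candidate G: M = 1.07×10⁻³
  candidate D: M = 0.669×10⁻³
Candidate G has the largest M.

candidate G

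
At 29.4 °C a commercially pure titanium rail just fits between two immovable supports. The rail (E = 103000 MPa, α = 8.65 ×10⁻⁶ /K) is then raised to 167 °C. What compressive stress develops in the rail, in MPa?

123 MPa

E = 103000 MPa = 103.0 GPa.
ΔT = 137.6 K. Constrained thermal stress σ = E·α·ΔT = 103.0×10³ MPa × 8.65×10⁻⁶ × 137.6 = 123 MPa (compressive).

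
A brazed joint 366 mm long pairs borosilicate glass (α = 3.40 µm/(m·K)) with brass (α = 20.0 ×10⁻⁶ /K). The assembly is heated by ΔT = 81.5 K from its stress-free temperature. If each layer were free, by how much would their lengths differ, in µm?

Δα = |3.40 − 20.0|×10⁻⁶/K = 16.6×10⁻⁶/K.
ΔL_mismatch = Δα·L·ΔT = 16.6×10⁻⁶ × 366.0 mm × 81.5 K = 495 µm.

495 µm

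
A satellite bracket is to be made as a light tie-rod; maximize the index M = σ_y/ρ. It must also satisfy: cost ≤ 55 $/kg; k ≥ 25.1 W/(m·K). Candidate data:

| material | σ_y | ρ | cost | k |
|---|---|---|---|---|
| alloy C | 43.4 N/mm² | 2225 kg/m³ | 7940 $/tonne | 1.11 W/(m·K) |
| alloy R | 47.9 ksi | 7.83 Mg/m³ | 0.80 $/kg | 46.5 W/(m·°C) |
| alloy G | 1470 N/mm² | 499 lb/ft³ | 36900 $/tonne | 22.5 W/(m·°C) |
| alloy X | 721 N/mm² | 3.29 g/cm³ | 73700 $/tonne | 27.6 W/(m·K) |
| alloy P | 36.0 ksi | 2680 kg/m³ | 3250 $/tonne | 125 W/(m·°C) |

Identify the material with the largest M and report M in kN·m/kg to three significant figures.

alloy P, M = 92.6 kN·m/kg

Screen on constraints: cost ≤ 55 $/kg; k ≥ 25.1 W/(m·K). Survivors: alloy R, alloy P.
Normalizing units and computing the index:
  alloy R: σ_y = 330.3 MPa, ρ = 7830 kg/m³
  alloy P: σ_y = 248.2 MPa, ρ = 2680 kg/m³
  alloy P: M = 92.6 kN·m/kg
  alloy R: M = 42.2 kN·m/kg
Alloy P ranks first.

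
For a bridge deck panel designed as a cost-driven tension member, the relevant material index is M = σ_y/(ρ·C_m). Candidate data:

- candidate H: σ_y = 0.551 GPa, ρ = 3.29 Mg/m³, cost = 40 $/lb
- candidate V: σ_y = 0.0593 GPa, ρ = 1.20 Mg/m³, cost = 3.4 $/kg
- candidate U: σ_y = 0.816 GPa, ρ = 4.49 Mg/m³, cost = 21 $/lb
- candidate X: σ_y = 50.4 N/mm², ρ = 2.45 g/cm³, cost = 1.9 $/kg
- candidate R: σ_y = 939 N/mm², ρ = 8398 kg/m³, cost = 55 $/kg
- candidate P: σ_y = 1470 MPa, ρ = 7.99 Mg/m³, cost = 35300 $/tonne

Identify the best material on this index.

Putting every candidate on a common basis:
  candidate H: σ_y = 551.0 MPa, ρ = 3290 kg/m³, cost = 88.18 $/kg
  candidate V: σ_y = 59.30 MPa, ρ = 1200 kg/m³, cost = 3.400 $/kg
  candidate U: σ_y = 816.0 MPa, ρ = 4490 kg/m³, cost = 46.30 $/kg
  candidate X: σ_y = 50.40 MPa, ρ = 2450 kg/m³, cost = 1.900 $/kg
  candidate R: σ_y = 939.0 MPa, ρ = 8398 kg/m³, cost = 55.00 $/kg
  candidate P: σ_y = 1470 MPa, ρ = 7990 kg/m³, cost = 35.30 $/kg
  candidate V: M = 14.5 kN·m per $
  candidate X: M = 10.8 kN·m per $
  candidate P: M = 5.21 kN·m per $
  candidate U: M = 3.93 kN·m per $
  candidate R: M = 2.03 kN·m per $
  candidate H: M = 1.90 kN·m per $
Candidate V ranks first.

candidate V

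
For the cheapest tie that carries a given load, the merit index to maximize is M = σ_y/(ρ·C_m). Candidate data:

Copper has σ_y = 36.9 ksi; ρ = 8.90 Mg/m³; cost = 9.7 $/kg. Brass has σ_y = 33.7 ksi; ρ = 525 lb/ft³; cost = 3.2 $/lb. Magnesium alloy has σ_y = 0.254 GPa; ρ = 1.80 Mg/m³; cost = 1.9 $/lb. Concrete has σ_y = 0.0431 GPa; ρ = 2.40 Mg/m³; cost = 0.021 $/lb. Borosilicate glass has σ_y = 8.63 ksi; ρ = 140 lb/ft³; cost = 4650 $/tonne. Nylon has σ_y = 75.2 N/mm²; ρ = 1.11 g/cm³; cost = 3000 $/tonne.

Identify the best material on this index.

concrete

Convert each candidate to consistent units, then evaluate M:
  copper: σ_y = 254.4 MPa, ρ = 8900 kg/m³, cost = 9.700 $/kg
  brass: σ_y = 232.4 MPa, ρ = 8410 kg/m³, cost = 7.055 $/kg
  magnesium alloy: σ_y = 254.0 MPa, ρ = 1800 kg/m³, cost = 4.189 $/kg
  concrete: σ_y = 43.10 MPa, ρ = 2400 kg/m³, cost = 0.04630 $/kg
  borosilicate glass: σ_y = 59.50 MPa, ρ = 2243 kg/m³, cost = 4.650 $/kg
  nylon: σ_y = 75.20 MPa, ρ = 1110 kg/m³, cost = 3.000 $/kg
  concrete: M = 388 kN·m per $
  magnesium alloy: M = 33.7 kN·m per $
  nylon: M = 22.6 kN·m per $
  borosilicate glass: M = 5.71 kN·m per $
  brass: M = 3.92 kN·m per $
  copper: M = 2.95 kN·m per $
Highest index: concrete.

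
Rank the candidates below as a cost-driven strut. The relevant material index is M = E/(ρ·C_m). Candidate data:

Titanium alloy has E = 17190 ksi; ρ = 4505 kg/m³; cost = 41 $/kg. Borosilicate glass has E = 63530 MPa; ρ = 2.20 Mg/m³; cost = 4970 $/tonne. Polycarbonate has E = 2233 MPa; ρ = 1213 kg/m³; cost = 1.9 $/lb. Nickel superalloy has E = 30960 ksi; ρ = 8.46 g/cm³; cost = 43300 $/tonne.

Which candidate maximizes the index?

Putting every candidate on a common basis:
  titanium alloy: E = 118.5 GPa, ρ = 4505 kg/m³, cost = 41.00 $/kg
  borosilicate glass: E = 63.53 GPa, ρ = 2200 kg/m³, cost = 4.970 $/kg
  polycarbonate: E = 2.233 GPa, ρ = 1213 kg/m³, cost = 4.189 $/kg
  nickel superalloy: E = 213.5 GPa, ρ = 8460 kg/m³, cost = 43.30 $/kg
  borosilicate glass: M = 5.81 MN·m per $
  titanium alloy: M = 0.642 MN·m per $
  nickel superalloy: M = 0.583 MN·m per $
  polycarbonate: M = 0.439 MN·m per $
Borosilicate glass ranks first.

borosilicate glass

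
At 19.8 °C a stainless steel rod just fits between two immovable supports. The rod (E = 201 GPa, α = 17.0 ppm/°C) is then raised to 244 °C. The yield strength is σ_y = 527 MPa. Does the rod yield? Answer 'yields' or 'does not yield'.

ΔT = 224.2 K. Constrained thermal stress σ = E·α·ΔT = 201.0×10³ MPa × 17.0×10⁻⁶ × 224.2 = 766 MPa (compressive).
Compare to σ_y = 527 MPa: σ ≥ σ_y, so it yields.

yields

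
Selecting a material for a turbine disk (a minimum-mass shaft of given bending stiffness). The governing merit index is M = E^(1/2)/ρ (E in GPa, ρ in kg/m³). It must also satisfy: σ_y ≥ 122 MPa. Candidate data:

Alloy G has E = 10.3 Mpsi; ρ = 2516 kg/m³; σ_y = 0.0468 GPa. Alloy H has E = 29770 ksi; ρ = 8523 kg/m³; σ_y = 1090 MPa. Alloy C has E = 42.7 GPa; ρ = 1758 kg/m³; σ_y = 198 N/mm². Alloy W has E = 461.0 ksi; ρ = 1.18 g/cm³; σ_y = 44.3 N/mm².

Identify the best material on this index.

alloy C

Screen on constraints: σ_y ≥ 122 MPa. Survivors: alloy H, alloy C.
Putting every candidate on a common basis:
  alloy H: E = 205.3 GPa, ρ = 8523 kg/m³
  alloy C: E = 42.70 GPa, ρ = 1758 kg/m³
  alloy C: M = 3.72×10⁻³
  alloy H: M = 1.68×10⁻³
Alloy C ranks first.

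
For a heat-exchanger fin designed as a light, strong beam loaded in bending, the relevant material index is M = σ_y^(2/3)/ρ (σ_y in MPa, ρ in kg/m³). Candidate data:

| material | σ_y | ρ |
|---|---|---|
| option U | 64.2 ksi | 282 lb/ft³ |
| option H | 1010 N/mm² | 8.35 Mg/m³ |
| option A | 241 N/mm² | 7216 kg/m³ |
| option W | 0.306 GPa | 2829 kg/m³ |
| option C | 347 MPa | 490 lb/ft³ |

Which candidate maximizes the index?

Convert each candidate to consistent units, then evaluate M:
  option U: σ_y = 442.6 MPa, ρ = 4517 kg/m³
  option H: σ_y = 1010 MPa, ρ = 8350 kg/m³
  option A: σ_y = 241.0 MPa, ρ = 7216 kg/m³
  option W: σ_y = 306.0 MPa, ρ = 2829 kg/m³
  option C: σ_y = 347.0 MPa, ρ = 7849 kg/m³
  option W: M = 16.1×10⁻³
  option U: M = 12.9×10⁻³
  option H: M = 12.1×10⁻³
  option C: M = 6.29×10⁻³
  option A: M = 5.37×10⁻³
Option W ranks first.

option W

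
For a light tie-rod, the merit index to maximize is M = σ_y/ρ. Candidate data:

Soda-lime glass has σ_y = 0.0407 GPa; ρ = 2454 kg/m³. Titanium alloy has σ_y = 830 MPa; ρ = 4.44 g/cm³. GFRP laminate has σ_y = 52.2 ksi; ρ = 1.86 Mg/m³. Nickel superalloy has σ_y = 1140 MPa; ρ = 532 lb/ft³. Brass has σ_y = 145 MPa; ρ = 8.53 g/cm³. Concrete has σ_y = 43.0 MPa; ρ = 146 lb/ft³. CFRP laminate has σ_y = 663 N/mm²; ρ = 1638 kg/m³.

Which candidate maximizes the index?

CFRP laminate

Convert each candidate to consistent units, then evaluate M:
  soda-lime glass: σ_y = 40.70 MPa, ρ = 2454 kg/m³
  titanium alloy: σ_y = 830.0 MPa, ρ = 4440 kg/m³
  GFRP laminate: σ_y = 359.9 MPa, ρ = 1860 kg/m³
  nickel superalloy: σ_y = 1140 MPa, ρ = 8522 kg/m³
  brass: σ_y = 145.0 MPa, ρ = 8530 kg/m³
  concrete: σ_y = 43.00 MPa, ρ = 2339 kg/m³
  CFRP laminate: σ_y = 663.0 MPa, ρ = 1638 kg/m³
  CFRP laminate: M = 405 kN·m/kg
  GFRP laminate: M = 193 kN·m/kg
  titanium alloy: M = 187 kN·m/kg
  nickel superalloy: M = 134 kN·m/kg
  concrete: M = 18.4 kN·m/kg
  brass: M = 17.0 kN·m/kg
  soda-lime glass: M = 16.6 kN·m/kg
CFRP laminate ranks first.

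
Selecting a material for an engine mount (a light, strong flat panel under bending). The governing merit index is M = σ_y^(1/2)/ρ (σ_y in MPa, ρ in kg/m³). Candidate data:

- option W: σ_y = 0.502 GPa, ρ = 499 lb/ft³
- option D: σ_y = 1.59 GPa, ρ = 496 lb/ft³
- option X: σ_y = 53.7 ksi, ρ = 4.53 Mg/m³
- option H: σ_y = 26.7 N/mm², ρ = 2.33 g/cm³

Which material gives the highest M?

option D

In SI units:
  option W: σ_y = 502.0 MPa, ρ = 7993 kg/m³
  option D: σ_y = 1590 MPa, ρ = 7945 kg/m³
  option X: σ_y = 370.2 MPa, ρ = 4530 kg/m³
  option H: σ_y = 26.70 MPa, ρ = 2330 kg/m³
  option D: M = 5.02×10⁻³
  option X: M = 4.25×10⁻³
  option W: M = 2.80×10⁻³
  option H: M = 2.22×10⁻³
The maximum is for option D.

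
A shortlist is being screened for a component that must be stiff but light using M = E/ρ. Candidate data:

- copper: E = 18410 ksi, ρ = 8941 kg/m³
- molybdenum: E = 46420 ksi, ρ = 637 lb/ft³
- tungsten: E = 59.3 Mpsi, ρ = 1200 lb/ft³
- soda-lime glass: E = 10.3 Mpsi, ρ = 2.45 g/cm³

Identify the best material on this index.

In SI units:
  copper: E = 126.9 GPa, ρ = 8941 kg/m³
  molybdenum: E = 320.1 GPa, ρ = 10200 kg/m³
  tungsten: E = 408.9 GPa, ρ = 19220 kg/m³
  soda-lime glass: E = 71.02 GPa, ρ = 2450 kg/m³
  molybdenum: M = 31.4 MN·m/kg
  soda-lime glass: M = 29.0 MN·m/kg
  tungsten: M = 21.3 MN·m/kg
  copper: M = 14.2 MN·m/kg
Highest index: molybdenum.

molybdenum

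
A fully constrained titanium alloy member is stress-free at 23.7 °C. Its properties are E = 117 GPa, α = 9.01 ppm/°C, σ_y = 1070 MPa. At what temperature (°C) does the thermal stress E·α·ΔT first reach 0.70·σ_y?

734 °C

E·α·ΔT = 749.0 MPa ⇒ ΔT = 749.0 / (117.0×10³ × 9.01×10⁻⁶) = 710.5 K.
T = 23.7 + 710.5 = 734.2 °C.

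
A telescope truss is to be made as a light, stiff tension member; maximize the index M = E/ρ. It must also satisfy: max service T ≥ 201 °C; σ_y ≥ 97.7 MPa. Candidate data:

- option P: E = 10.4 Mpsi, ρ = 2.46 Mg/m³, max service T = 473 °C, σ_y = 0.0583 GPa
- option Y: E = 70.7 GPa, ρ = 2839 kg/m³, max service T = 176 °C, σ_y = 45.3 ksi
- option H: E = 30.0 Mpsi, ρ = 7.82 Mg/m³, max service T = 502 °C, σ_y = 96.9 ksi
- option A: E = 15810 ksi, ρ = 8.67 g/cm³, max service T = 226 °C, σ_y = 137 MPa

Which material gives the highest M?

Screen on constraints: max service T ≥ 201 °C; σ_y ≥ 97.7 MPa. Survivors: option H, option A.
Putting every candidate on a common basis:
  option H: E = 206.8 GPa, ρ = 7820 kg/m³
  option A: E = 109.0 GPa, ρ = 8670 kg/m³
  option H: M = 26.5 MN·m/kg
  option A: M = 12.6 MN·m/kg
Option H has the largest M.

option H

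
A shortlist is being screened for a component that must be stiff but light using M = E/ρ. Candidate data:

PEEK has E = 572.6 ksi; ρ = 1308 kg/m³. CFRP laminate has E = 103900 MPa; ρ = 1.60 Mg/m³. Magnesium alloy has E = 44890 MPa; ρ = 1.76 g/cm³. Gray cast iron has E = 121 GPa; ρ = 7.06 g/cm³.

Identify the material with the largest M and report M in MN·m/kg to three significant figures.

CFRP laminate, M = 64.9 MN·m/kg

In SI units:
  PEEK: E = 3.948 GPa, ρ = 1308 kg/m³
  CFRP laminate: E = 103.9 GPa, ρ = 1600 kg/m³
  magnesium alloy: E = 44.89 GPa, ρ = 1760 kg/m³
  gray cast iron: E = 121.0 GPa, ρ = 7060 kg/m³
  CFRP laminate: M = 64.9 MN·m/kg
  magnesium alloy: M = 25.5 MN·m/kg
  gray cast iron: M = 17.1 MN·m/kg
  PEEK: M = 3.02 MN·m/kg
CFRP laminate ranks first.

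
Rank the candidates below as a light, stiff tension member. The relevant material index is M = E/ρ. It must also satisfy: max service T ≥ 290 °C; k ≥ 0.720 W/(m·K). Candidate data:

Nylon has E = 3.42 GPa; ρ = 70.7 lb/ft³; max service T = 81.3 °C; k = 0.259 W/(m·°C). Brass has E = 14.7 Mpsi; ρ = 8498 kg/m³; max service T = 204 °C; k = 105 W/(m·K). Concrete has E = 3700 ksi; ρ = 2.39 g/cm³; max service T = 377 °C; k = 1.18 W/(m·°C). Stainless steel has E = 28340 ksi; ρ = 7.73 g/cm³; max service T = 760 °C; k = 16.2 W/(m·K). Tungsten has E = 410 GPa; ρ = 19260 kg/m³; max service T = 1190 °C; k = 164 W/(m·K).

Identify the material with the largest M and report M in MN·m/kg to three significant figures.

stainless steel, M = 25.3 MN·m/kg

Screen on constraints: max service T ≥ 290 °C; k ≥ 0.720 W/(m·K). Survivors: concrete, stainless steel, tungsten.
Normalizing units and computing the index:
  concrete: E = 25.51 GPa, ρ = 2390 kg/m³
  stainless steel: E = 195.4 GPa, ρ = 7730 kg/m³
  tungsten: E = 410.0 GPa, ρ = 19260 kg/m³
  stainless steel: M = 25.3 MN·m/kg
  tungsten: M = 21.3 MN·m/kg
  concrete: M = 10.7 MN·m/kg
Highest index: stainless steel.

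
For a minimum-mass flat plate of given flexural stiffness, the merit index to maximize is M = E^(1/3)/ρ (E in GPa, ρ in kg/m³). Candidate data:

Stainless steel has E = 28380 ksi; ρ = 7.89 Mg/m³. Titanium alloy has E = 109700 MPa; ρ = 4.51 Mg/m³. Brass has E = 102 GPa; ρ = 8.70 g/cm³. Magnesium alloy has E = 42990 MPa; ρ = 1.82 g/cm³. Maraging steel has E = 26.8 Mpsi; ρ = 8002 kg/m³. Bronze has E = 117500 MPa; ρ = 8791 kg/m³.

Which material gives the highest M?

magnesium alloy

Normalizing units and computing the index:
  stainless steel: E = 195.7 GPa, ρ = 7890 kg/m³
  titanium alloy: E = 109.7 GPa, ρ = 4510 kg/m³
  brass: E = 102.0 GPa, ρ = 8700 kg/m³
  magnesium alloy: E = 42.99 GPa, ρ = 1820 kg/m³
  maraging steel: E = 184.8 GPa, ρ = 8002 kg/m³
  bronze: E = 117.5 GPa, ρ = 8791 kg/m³
  magnesium alloy: M = 1.92×10⁻³
  titanium alloy: M = 1.06×10⁻³
  stainless steel: M = 0.736×10⁻³
  maraging steel: M = 0.712×10⁻³
  bronze: M = 0.557×10⁻³
  brass: M = 0.537×10⁻³
Magnesium alloy ranks first.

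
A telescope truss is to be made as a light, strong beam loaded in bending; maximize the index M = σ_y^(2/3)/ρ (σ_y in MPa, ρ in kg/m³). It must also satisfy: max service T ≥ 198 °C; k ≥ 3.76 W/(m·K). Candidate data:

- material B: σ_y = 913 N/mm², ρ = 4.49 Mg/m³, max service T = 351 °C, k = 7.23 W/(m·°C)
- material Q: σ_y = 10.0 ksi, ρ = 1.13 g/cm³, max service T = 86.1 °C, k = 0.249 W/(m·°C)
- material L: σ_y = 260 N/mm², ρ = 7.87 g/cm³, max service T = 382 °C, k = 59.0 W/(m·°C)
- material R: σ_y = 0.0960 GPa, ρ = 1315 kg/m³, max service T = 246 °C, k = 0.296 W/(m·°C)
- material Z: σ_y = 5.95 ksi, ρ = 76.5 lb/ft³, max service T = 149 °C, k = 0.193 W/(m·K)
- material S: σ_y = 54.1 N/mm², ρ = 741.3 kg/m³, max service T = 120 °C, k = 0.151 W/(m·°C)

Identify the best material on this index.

Screen on constraints: max service T ≥ 198 °C; k ≥ 3.76 W/(m·K). Survivors: material B, material L.
Normalizing units and computing the index:
  material B: σ_y = 913.0 MPa, ρ = 4490 kg/m³
  material L: σ_y = 260.0 MPa, ρ = 7870 kg/m³
  material B: M = 21.0×10⁻³
  material L: M = 5.18×10⁻³
Material B ranks first.

material B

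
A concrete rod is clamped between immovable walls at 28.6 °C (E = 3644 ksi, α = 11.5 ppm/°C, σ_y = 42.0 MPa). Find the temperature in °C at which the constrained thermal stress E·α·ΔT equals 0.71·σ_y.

E = 3644 ksi = 25.12 GPa.
E·α·ΔT = 29.82 MPa ⇒ ΔT = 29.82 / (25.12×10³ × 11.5×10⁻⁶) = 103.2 K.
T = 28.6 + 103.2 = 131.8 °C.

132 °C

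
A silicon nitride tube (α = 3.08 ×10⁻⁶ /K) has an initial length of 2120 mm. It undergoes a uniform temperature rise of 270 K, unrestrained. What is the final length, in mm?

2121.8 mm

ΔL = α·L₀·ΔT = 3.08×10⁻⁶ × 2120 mm × 270.0 K = 1.76 mm.
L = L₀ + ΔL = 2120 + 1.76 = 2121.8 mm.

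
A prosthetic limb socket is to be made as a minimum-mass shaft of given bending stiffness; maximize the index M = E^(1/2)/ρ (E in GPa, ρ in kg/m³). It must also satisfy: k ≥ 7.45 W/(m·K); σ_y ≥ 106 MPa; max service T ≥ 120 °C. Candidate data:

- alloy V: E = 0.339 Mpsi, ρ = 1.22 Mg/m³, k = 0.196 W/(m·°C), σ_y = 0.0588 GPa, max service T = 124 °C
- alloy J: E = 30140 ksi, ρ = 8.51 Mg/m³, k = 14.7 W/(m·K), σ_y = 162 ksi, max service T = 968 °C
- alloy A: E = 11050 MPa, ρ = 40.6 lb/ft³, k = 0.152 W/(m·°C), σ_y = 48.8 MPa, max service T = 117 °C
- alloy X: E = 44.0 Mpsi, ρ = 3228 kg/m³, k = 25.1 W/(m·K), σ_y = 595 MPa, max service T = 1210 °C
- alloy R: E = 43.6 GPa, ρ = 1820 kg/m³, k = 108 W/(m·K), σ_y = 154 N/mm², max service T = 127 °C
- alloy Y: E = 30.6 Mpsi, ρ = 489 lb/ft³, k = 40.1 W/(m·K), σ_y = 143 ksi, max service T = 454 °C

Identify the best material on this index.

Screen on constraints: k ≥ 7.45 W/(m·K); σ_y ≥ 106 MPa; max service T ≥ 120 °C. Survivors: alloy J, alloy X, alloy R, alloy Y.
Convert each candidate to consistent units, then evaluate M:
  alloy J: E = 207.8 GPa, ρ = 8510 kg/m³
  alloy X: E = 303.4 GPa, ρ = 3228 kg/m³
  alloy R: E = 43.60 GPa, ρ = 1820 kg/m³
  alloy Y: E = 211.0 GPa, ρ = 7833 kg/m³
  alloy X: M = 5.40×10⁻³
  alloy R: M = 3.63×10⁻³
  alloy Y: M = 1.85×10⁻³
  alloy J: M = 1.69×10⁻³
Alloy X has the largest M.

alloy X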